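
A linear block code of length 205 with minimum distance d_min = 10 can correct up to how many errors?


Correction capability = floor((d-1)/2) = floor((10-1)/2) = 4

4 errors


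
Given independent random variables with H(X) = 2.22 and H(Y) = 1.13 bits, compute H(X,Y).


For independent variables, H(X,Y) = H(X) + H(Y) = 2.22 + 1.13 = 3.35

3.35 bits


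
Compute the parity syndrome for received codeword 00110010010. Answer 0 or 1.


Syndrome = XOR of all bits = 0 XOR 0 XOR 1 XOR 1 XOR 0 XOR 0 XOR 1 XOR 0 XOR 0 XOR 1 XOR 0 = 0

0


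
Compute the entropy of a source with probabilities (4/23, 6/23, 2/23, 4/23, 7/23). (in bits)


H = -sum(p_i * log2(p_i)). Terms: -(4/23)*log2(4/23) = 0.438880; -(6/23)*log2(6/23) = 0.505722; -(2/23)*log2(2/23) = 0.306397; -(4/23)*log2(4/23) = 0.438880; -(7/23)*log2(7/23) = 0.522324. H = 0.438880 + 0.505722 + 0.306397 + 0.438880 + 0.522324 = 2.2122

2.2122 bits


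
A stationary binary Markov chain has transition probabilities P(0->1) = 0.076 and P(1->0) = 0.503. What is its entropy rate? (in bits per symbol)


Stationary distribution: pi_0 = p10/(p01+p10) = 0.8687, pi_1 = 0.1313. Entropy rate H' = pi_0*H(p01) + pi_1*H(p10) = 0.8687*0.3879 + 0.1313*1.0 = 0.4683

0.4683 bits/symbol


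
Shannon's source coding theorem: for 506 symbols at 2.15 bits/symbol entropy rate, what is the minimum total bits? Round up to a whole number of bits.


Minimum bits >= n * H = 506 * 2.15 = 1087.9, rounded up to a whole number of bits = 1088

1088 bits


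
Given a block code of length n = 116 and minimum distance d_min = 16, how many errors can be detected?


Detection capability = d_min - 1 = 16 - 1 = 15

15 errors


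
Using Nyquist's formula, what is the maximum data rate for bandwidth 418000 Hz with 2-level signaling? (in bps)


Rate = 2 * B * log2(M) = 2 * 418000 * 1.0 = 836000.0

836000.0 bps


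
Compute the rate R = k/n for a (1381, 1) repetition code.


Rate = k/n = 1/1381

1/1381


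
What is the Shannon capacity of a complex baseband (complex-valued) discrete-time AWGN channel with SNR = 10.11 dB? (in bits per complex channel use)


SNR_linear = 10^(10.11/10) = 10.2565; C = log2(1 + SNR_linear) = log2(1 + 10.2565) = 3.4927

3.4927 bits/channel use


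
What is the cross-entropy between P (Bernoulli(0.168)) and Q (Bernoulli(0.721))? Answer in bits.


H(P,Q) = -p*log2(q) - (1-p)*log2(1-q). -0.168*log2(0.721) = 0.079284; -0.832*log2(0.279) = 1.532264. H(P,Q) = 0.079284 + 1.532264 = 1.6115

1.6115 bits


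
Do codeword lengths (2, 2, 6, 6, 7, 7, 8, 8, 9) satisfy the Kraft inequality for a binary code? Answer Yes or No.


Kraft sum = sum(2^(-l_i)) = 0.5566, need <= 1. Result: satisfied (a binary prefix-free code with these lengths exists)

Yes


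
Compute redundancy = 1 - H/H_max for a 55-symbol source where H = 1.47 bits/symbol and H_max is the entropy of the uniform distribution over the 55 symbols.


H_max = log2(K) = log2(55) = 5.7814 bits/symbol. Redundancy = 1 - H/H_max = 1 - 1.47/5.7814 = 1 - 0.2543 = 0.7457

0.7457


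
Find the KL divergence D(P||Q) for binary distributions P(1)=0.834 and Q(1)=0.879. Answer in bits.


KL = p*log2(p/q) + (1-p)*log2((1-p)/(1-q)) = 0.834*log2(0.834/0.879) + 0.166*log2(0.166/0.121) = 0.0125

0.0125 bits


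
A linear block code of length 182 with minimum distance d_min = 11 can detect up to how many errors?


Detection capability = d_min - 1 = 11 - 1 = 10

10 errors


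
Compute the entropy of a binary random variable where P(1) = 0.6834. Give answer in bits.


H = -p*log2(p) - (1-p)*log2(1-p). -0.6834*log2(0.6834) = 0.375322; -0.3166*log2(0.3166) = 0.525324. H = 0.375322 + 0.525324 = 0.9006

0.9006 bits


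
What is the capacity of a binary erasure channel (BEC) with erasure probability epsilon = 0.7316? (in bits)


C = 1 - epsilon = 1 - 0.7316 = 0.2684

0.2684 bits


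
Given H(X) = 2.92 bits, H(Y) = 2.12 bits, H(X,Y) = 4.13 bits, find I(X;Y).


I(X;Y) = H(X) + H(Y) - H(X,Y) = 2.92 + 2.12 - 4.13 = 0.91

0.91 bits


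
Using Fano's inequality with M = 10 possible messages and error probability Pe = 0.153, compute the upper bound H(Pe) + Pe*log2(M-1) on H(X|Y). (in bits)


H(Pe) = -Pe*log2(Pe) - (1-Pe)*log2(1-Pe) = -0.153*log2(0.153) - 0.847*log2(0.847) = 0.414385 + 0.202913 = 0.6173. Pe*log2(M-1) = 0.153*log2(9) = 0.484999. Bound = H(Pe) + Pe*log2(M-1) = 0.414385 + 0.202913 + 0.484999 = 1.1023

1.1023 bits


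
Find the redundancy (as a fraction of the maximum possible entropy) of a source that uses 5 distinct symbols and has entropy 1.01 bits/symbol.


H_max = log2(K) = log2(5) = 2.3219 bits/symbol. Redundancy = 1 - H/H_max = 1 - 1.01/2.3219 = 1 - 0.435 = 0.565

0.565


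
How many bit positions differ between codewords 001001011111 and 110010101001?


Count differing positions: ^ ^ ^ . ^ ^ ^ ^ . ^ ^ . = 9 differences

9


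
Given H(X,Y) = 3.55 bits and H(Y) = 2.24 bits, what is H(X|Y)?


H(X|Y) = H(X,Y) - H(Y) = 3.55 - 2.24 = 1.31

1.31 bits


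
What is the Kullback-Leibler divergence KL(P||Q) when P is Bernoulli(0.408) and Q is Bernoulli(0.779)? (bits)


KL = p*log2(p/q) + (1-p)*log2((1-p)/(1-q)) = 0.408*log2(0.408/0.779) + 0.592*log2(0.592/0.221) = 0.4609

0.4609 bits


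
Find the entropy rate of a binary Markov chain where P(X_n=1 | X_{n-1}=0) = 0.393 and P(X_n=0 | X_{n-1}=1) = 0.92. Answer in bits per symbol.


Stationary distribution: pi_0 = p10/(p01+p10) = 0.7007, pi_1 = 0.2993. Entropy rate H' = pi_0*H(p01) + pi_1*H(p10) = 0.7007*0.9667 + 0.2993*0.4022 = 0.7977

0.7977 bits/symbol


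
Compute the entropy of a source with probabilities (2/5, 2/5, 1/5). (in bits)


H = -sum(p_i * log2(p_i)). Terms: -(2/5)*log2(2/5) = 0.528771; -(2/5)*log2(2/5) = 0.528771; -(1/5)*log2(1/5) = 0.464386. H = 0.528771 + 0.528771 + 0.464386 = 1.5219

1.5219 bits


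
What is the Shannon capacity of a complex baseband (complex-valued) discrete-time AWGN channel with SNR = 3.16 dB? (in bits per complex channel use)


SNR_linear = 10^(3.16/10) = 2.0701; C = log2(1 + SNR_linear) = log2(1 + 2.0701) = 1.6183

1.6183 bits/channel use


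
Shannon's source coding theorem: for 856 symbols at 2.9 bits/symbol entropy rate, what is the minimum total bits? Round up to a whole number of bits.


Minimum bits >= n * H = 856 * 2.9 = 2482.4, rounded up to a whole number of bits = 2483

2483 bits


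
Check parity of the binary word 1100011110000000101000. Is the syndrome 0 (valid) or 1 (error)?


Syndrome = XOR of all bits = 1 XOR 1 XOR 0 XOR 0 XOR 0 XOR 1 XOR 1 XOR 1 XOR 1 XOR 0 XOR 0 XOR 0 XOR 0 XOR 0 XOR 0 XOR 0 XOR 1 XOR 0 XOR 1 XOR 0 XOR 0 XOR 0 = 0

0


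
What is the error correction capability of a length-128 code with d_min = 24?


Correction capability = floor((d-1)/2) = floor((24-1)/2) = 11

11 errors


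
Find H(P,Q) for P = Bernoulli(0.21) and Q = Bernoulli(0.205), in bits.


H(P,Q) = -p*log2(q) - (1-p)*log2(1-q). -0.21*log2(0.205) = 0.480124; -0.79*log2(0.795) = 0.261469. H(P,Q) = 0.480124 + 0.261469 = 0.7416

0.7416 bits


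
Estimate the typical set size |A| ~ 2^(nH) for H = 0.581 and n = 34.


log2|A_typical| = nH = 34 * 0.581 = 19.754, so |A_typical| ~ 2^19.754 = 8.842e+05

8.842e+05


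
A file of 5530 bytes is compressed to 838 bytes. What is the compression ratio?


Ratio = original / compressed = 5530 / 838 = 6.599

6.599


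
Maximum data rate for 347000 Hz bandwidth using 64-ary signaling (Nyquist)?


Rate = 2 * B * log2(M) = 2 * 347000 * 6.0 = 4164000.0

4164000.0 bps


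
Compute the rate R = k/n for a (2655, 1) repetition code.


Rate = k/n = 1/2655

1/2655


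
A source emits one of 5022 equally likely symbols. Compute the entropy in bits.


H = log2(n) = log2(5022) = 12.294

12.294 bits


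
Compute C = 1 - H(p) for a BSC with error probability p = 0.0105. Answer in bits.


H(p) = -p*log2(p) - (1-p)*log2(1-p) = -0.0105*log2(0.0105) - 0.9895*log2(0.9895) = 0.069021 + 0.015068 = 0.0841. C = 1 - H(p) = 1 - 0.0841 = 0.9159

0.9159 bits


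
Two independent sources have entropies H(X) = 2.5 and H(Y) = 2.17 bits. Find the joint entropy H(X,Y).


For independent variables, H(X,Y) = H(X) + H(Y) = 2.5 + 2.17 = 4.67

4.67 bits


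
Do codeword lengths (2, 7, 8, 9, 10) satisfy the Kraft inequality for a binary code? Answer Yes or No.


Kraft sum = sum(2^(-l_i)) = 0.2646, need <= 1. Result: satisfied (a binary prefix-free code with these lengths exists)

Yes


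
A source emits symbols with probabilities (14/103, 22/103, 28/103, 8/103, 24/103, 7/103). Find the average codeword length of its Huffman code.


Huffman construction (repeatedly merge the two least-probable nodes; each merge adds 1 bit to every symbol beneath it): 7/103 + 8/103 = 15/103; 14/103 + 15/103 = 29/103; 22/103 + 24/103 = 46/103; 28/103 + 29/103 = 57/103; 46/103 + 57/103 = 1. Resulting codeword lengths (in the order the probabilities were given): (3, 2, 2, 4, 2, 4). L_avg = sum(p_i * l_i) = 14/103*3 + 22/103*2 + 28/103*2 + 8/103*4 + 24/103*2 + 7/103*4 = 250/103 = 2.4272

2.4272 bits


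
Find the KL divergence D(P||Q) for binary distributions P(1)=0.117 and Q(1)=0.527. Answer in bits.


KL = p*log2(p/q) + (1-p)*log2((1-p)/(1-q)) = 0.117*log2(0.117/0.527) + 0.883*log2(0.883/0.473) = 0.5412

0.5412 bits


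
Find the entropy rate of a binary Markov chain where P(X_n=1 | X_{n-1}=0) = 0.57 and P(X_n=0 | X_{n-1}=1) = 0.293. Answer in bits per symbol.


Stationary distribution: pi_0 = p10/(p01+p10) = 0.3395, pi_1 = 0.6605. Entropy rate H' = pi_0*H(p01) + pi_1*H(p10) = 0.3395*0.9858 + 0.6605*0.8726 = 0.911

0.911 bits/symbol


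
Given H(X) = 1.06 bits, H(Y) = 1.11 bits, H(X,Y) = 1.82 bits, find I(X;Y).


I(X;Y) = H(X) + H(Y) - H(X,Y) = 1.06 + 1.11 - 1.82 = 0.35

0.35 bits


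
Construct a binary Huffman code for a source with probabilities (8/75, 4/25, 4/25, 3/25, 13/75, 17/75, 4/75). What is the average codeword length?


Huffman construction (repeatedly merge the two least-probable nodes; each merge adds 1 bit to every symbol beneath it): 4/75 + 8/75 = 4/25; 3/25 + 4/25 = 7/25; 4/25 + 4/25 = 8/25; 13/75 + 17/75 = 2/5; 7/25 + 8/25 = 3/5; 2/5 + 3/5 = 1. Resulting codeword lengths (in the order the probabilities were given): (4, 3, 3, 3, 2, 2, 4). L_avg = sum(p_i * l_i) = 8/75*4 + 4/25*3 + 4/25*3 + 3/25*3 + 13/75*2 + 17/75*2 + 4/75*4 = 69/25 = 2.76

2.76 bits


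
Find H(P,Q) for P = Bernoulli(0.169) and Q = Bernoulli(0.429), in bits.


H(P,Q) = -p*log2(q) - (1-p)*log2(1-q). -0.169*log2(0.429) = 0.206341; -0.831*log2(0.571) = 0.671811. H(P,Q) = 0.206341 + 0.671811 = 0.8782

0.8782 bits


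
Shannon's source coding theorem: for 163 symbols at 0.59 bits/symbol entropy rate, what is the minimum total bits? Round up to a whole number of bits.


Minimum bits >= n * H = 163 * 0.59 = 96.17, rounded up to a whole number of bits = 97

97 bits


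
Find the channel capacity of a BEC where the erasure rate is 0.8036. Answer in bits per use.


C = 1 - epsilon = 1 - 0.8036 = 0.1964

0.1964 bits


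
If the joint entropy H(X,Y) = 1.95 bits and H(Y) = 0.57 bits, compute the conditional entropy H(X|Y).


H(X|Y) = H(X,Y) - H(Y) = 1.95 - 0.57 = 1.38

1.38 bits


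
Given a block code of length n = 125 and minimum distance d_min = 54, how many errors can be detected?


Detection capability = d_min - 1 = 54 - 1 = 53

53 errors


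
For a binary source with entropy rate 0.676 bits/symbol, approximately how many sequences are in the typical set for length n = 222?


log2|A_typical| = nH = 222 * 0.676 = 150.072, so |A_typical| ~ 2^150.072 = 1.500e+45

1.500e+45


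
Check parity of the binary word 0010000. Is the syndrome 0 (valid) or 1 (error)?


Syndrome = XOR of all bits = 0 XOR 0 XOR 1 XOR 0 XOR 0 XOR 0 XOR 0 = 1

1


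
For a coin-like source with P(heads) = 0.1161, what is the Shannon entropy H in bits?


H = -p*log2(p) - (1-p)*log2(1-p). -0.1161*log2(0.1161) = 0.360672; -0.8839*log2(0.8839) = 0.157374. H = 0.360672 + 0.157374 = 0.518

0.518 bits


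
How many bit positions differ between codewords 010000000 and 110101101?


Count differing positions: ^ . . ^ . ^ ^ . ^ = 5 differences

5


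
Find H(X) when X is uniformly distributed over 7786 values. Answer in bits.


H = log2(n) = log2(7786) = 12.9267

12.9267 bits


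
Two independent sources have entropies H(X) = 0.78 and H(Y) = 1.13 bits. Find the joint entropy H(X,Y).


For independent variables, H(X,Y) = H(X) + H(Y) = 0.78 + 1.13 = 1.91

1.91 bits


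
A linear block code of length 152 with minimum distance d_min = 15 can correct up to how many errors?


Correction capability = floor((d-1)/2) = floor((15-1)/2) = 7

7 errors


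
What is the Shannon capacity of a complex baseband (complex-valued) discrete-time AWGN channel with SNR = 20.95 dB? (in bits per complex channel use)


SNR_linear = 10^(20.95/10) = 124.4515; C = log2(1 + SNR_linear) = log2(1 + 124.4515) = 6.971

6.971 bits/channel use


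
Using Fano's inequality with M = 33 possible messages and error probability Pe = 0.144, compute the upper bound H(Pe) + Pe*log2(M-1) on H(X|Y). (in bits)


H(Pe) = -Pe*log2(Pe) - (1-Pe)*log2(1-Pe) = -0.144*log2(0.144) - 0.856*log2(0.856) = 0.402604 + 0.192016 = 0.5946. Pe*log2(M-1) = 0.144*log2(32) = 0.720000. Bound = H(Pe) + Pe*log2(M-1) = 0.402604 + 0.192016 + 0.720000 = 1.3146

1.3146 bits


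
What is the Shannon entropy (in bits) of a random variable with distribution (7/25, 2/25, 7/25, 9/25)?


H = -sum(p_i * log2(p_i)). Terms: -(7/25)*log2(7/25) = 0.514220; -(2/25)*log2(2/25) = 0.291508; -(7/25)*log2(7/25) = 0.514220; -(9/25)*log2(9/25) = 0.530615. H = 0.514220 + 0.291508 + 0.514220 + 0.530615 = 1.8506

1.8506 bits


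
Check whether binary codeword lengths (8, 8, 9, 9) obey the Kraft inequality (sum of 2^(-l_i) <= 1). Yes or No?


Kraft sum = sum(2^(-l_i)) = 0.0117, need <= 1. Result: satisfied (a binary prefix-free code with these lengths exists)

Yes


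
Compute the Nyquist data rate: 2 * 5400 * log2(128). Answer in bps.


Rate = 2 * B * log2(M) = 2 * 5400 * 7.0 = 75600.0

75600.0 bps


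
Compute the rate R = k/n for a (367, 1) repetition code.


Rate = k/n = 1/367

1/367


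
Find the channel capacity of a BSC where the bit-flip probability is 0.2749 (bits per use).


H(p) = -p*log2(p) - (1-p)*log2(1-p) = -0.2749*log2(0.2749) - 0.7251*log2(0.7251) = 0.512145 + 0.336264 = 0.8484. C = 1 - H(p) = 1 - 0.8484 = 0.1516

0.1516 bits


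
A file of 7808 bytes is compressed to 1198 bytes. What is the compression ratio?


Ratio = original / compressed = 7808 / 1198 = 6.5175

6.5175


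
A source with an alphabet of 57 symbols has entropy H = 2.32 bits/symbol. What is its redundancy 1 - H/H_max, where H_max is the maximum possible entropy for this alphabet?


H_max = log2(K) = log2(57) = 5.8329 bits/symbol. Redundancy = 1 - H/H_max = 1 - 2.32/5.8329 = 1 - 0.3977 = 0.6023

0.6023


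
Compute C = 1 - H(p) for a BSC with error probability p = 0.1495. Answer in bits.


H(p) = -p*log2(p) - (1-p)*log2(1-p) = -0.1495*log2(0.1495) - 0.8505*log2(0.8505) = 0.409897 + 0.198691 = 0.6086. C = 1 - H(p) = 1 - 0.6086 = 0.3914

0.3914 bits


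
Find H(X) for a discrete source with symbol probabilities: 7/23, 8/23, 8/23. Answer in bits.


H = -sum(p_i * log2(p_i)). Terms: -(7/23)*log2(7/23) = 0.522324; -(8/23)*log2(8/23) = 0.529935; -(8/23)*log2(8/23) = 0.529935. H = 0.522324 + 0.529935 + 0.529935 = 1.5822

1.5822 bits


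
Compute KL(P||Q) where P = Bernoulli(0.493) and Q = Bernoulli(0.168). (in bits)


KL = p*log2(p/q) + (1-p)*log2((1-p)/(1-q)) = 0.493*log2(0.493/0.168) + 0.507*log2(0.507/0.832) = 0.4034

0.4034 bits


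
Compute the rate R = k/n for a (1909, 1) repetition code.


Rate = k/n = 1/1909

1/1909


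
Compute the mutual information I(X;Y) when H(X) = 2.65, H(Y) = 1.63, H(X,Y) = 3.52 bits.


I(X;Y) = H(X) + H(Y) - H(X,Y) = 2.65 + 1.63 - 3.52 = 0.76

0.76 bits


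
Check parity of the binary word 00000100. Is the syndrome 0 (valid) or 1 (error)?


Syndrome = XOR of all bits = 0 XOR 0 XOR 0 XOR 0 XOR 0 XOR 1 XOR 0 XOR 0 = 1

1


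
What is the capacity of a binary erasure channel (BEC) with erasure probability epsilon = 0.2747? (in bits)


C = 1 - epsilon = 1 - 0.2747 = 0.7253

0.7253 bits


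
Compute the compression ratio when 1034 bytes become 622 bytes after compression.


Ratio = original / compressed = 1034 / 622 = 1.6624

1.6624


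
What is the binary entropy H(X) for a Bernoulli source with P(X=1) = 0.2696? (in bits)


H = -p*log2(p) - (1-p)*log2(1-p). -0.2696*log2(0.2696) = 0.509843; -0.7304*log2(0.7304) = 0.331047. H = 0.509843 + 0.331047 = 0.8409

0.8409 bits


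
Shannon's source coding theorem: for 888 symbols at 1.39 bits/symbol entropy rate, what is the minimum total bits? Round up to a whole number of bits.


Minimum bits >= n * H = 888 * 1.39 = 1234.32, rounded up to a whole number of bits = 1235

1235 bits


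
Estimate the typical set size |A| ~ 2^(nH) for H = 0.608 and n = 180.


log2|A_typical| = nH = 180 * 0.608 = 109.44, so |A_typical| ~ 2^109.44 = 8.805e+32

8.805e+32


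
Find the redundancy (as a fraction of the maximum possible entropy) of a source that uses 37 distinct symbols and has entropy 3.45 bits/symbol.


H_max = log2(K) = log2(37) = 5.2095 bits/symbol. Redundancy = 1 - H/H_max = 1 - 3.45/5.2095 = 1 - 0.6623 = 0.3377

0.3377


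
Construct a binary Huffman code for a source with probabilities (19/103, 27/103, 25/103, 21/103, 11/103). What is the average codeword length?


Huffman construction (repeatedly merge the two least-probable nodes; each merge adds 1 bit to every symbol beneath it): 11/103 + 19/103 = 30/103; 21/103 + 25/103 = 46/103; 27/103 + 30/103 = 57/103; 46/103 + 57/103 = 1. Resulting codeword lengths (in the order the probabilities were given): (3, 2, 2, 2, 3). L_avg = sum(p_i * l_i) = 19/103*3 + 27/103*2 + 25/103*2 + 21/103*2 + 11/103*3 = 236/103 = 2.2913

2.2913 bits


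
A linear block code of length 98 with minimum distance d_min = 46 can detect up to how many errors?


Detection capability = d_min - 1 = 46 - 1 = 45

45 errors


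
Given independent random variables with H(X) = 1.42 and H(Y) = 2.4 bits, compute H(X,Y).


For independent variables, H(X,Y) = H(X) + H(Y) = 1.42 + 2.4 = 3.82

3.82 bits


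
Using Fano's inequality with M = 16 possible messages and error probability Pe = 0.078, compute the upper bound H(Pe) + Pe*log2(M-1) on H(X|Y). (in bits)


H(Pe) = -Pe*log2(Pe) - (1-Pe)*log2(1-Pe) = -0.078*log2(0.078) - 0.922*log2(0.922) = 0.287070 + 0.108023 = 0.3951. Pe*log2(M-1) = 0.078*log2(15) = 0.304737. Bound = H(Pe) + Pe*log2(M-1) = 0.287070 + 0.108023 + 0.304737 = 0.6998

0.6998 bits


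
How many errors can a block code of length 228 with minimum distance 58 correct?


Correction capability = floor((d-1)/2) = floor((58-1)/2) = 28

28 errors


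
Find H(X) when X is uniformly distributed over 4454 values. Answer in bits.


H = log2(n) = log2(4454) = 12.1209

12.1209 bits


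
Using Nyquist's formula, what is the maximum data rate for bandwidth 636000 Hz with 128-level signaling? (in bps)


Rate = 2 * B * log2(M) = 2 * 636000 * 7.0 = 8904000.0

8904000.0 bps


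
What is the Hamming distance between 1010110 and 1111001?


Count differing positions: . ^ . ^ ^ ^ ^ = 5 differences

5


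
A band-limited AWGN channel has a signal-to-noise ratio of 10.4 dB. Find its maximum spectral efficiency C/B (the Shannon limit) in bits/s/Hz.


SNR_linear = 10^(10.4/10) = 10.9648; C/B = log2(1 + SNR_linear) = log2(1 + 10.9648) = 3.5807

3.5807 bits/s/Hz


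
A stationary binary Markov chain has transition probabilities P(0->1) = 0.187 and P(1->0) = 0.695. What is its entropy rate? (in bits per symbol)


Stationary distribution: pi_0 = p10/(p01+p10) = 0.788, pi_1 = 0.212. Entropy rate H' = pi_0*H(p01) + pi_1*H(p10) = 0.788*0.6952 + 0.212*0.8873 = 0.7359

0.7359 bits/symbol


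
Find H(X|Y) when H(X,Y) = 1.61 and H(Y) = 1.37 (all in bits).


H(X|Y) = H(X,Y) - H(Y) = 1.61 - 1.37 = 0.24

0.24 bits


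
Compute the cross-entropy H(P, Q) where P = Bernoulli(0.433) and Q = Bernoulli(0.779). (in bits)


H(P,Q) = -p*log2(q) - (1-p)*log2(1-q). -0.433*log2(0.779) = 0.156012; -0.567*log2(0.221) = 1.234859. H(P,Q) = 0.156012 + 1.234859 = 1.3909

1.3909 bits


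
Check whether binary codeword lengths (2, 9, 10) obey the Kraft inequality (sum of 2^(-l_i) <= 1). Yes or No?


Kraft sum = sum(2^(-l_i)) = 0.2529, need <= 1. Result: satisfied (a binary prefix-free code with these lengths exists)

Yes


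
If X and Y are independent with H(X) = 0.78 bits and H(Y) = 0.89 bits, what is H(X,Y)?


For independent variables, H(X,Y) = H(X) + H(Y) = 0.78 + 0.89 = 1.67

1.67 bits


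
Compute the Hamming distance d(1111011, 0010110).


Count differing positions: ^ ^ . ^ ^ . ^ = 5 differences

5


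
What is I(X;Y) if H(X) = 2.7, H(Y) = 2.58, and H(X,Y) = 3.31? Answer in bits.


I(X;Y) = H(X) + H(Y) - H(X,Y) = 2.7 + 2.58 - 3.31 = 1.97

1.97 bits


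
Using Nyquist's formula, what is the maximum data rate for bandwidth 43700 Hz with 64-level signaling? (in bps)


Rate = 2 * B * log2(M) = 2 * 43700 * 6.0 = 524400.0

524400.0 bps


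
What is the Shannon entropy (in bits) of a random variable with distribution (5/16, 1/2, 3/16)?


H = -sum(p_i * log2(p_i)). Terms: -(5/16)*log2(5/16) = 0.524397; -(1/2)*log2(1/2) = 0.500000; -(3/16)*log2(3/16) = 0.452820. H = 0.524397 + 0.500000 + 0.452820 = 1.4772

1.4772 bits


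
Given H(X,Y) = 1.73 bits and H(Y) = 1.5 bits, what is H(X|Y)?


H(X|Y) = H(X,Y) - H(Y) = 1.73 - 1.5 = 0.23

0.23 bits


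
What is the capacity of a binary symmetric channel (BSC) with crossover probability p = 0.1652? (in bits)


H(p) = -p*log2(p) - (1-p)*log2(1-p) = -0.1652*log2(0.1652) - 0.8348*log2(0.8348) = 0.429142 + 0.217463 = 0.6466. C = 1 - H(p) = 1 - 0.6466 = 0.3534

0.3534 bits


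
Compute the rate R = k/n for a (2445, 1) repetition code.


Rate = k/n = 1/2445

1/2445


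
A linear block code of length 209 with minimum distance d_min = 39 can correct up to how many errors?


Correction capability = floor((d-1)/2) = floor((39-1)/2) = 19

19 errors


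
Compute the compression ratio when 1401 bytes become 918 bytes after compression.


Ratio = original / compressed = 1401 / 918 = 1.5261

1.5261


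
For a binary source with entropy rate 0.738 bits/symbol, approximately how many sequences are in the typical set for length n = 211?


log2|A_typical| = nH = 211 * 0.738 = 155.718, so |A_typical| ~ 2^155.718 = 7.513e+46

7.513e+46


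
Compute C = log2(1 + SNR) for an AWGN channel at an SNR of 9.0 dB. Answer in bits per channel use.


SNR_linear = 10^(9.0/10) = 7.9433; C = log2(1 + SNR_linear) = log2(1 + 7.9433) = 3.1608

3.1608 bits/channel use


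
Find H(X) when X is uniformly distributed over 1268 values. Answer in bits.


H = log2(n) = log2(1268) = 10.3083

10.3083 bits


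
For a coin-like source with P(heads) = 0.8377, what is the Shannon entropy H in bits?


H = -p*log2(p) - (1-p)*log2(1-p). -0.8377*log2(0.8377) = 0.214028; -0.1623*log2(0.1623) = 0.425756. H = 0.214028 + 0.425756 = 0.6398

0.6398 bits


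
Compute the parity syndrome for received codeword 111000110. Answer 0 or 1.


Syndrome = XOR of all bits = 1 XOR 1 XOR 1 XOR 0 XOR 0 XOR 0 XOR 1 XOR 1 XOR 0 = 1

1


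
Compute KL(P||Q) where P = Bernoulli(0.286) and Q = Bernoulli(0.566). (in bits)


KL = p*log2(p/q) + (1-p)*log2((1-p)/(1-q)) = 0.286*log2(0.286/0.566) + 0.714*log2(0.714/0.434) = 0.2312

0.2312 bits


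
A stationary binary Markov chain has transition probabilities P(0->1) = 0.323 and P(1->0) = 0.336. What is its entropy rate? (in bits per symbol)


Stationary distribution: pi_0 = p10/(p01+p10) = 0.5099, pi_1 = 0.4901. Entropy rate H' = pi_0*H(p01) + pi_1*H(p10) = 0.5099*0.9076 + 0.4901*0.9209 = 0.9141

0.9141 bits/symbol


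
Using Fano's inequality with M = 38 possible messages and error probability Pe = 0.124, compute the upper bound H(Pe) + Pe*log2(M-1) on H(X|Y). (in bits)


H(Pe) = -Pe*log2(Pe) - (1-Pe)*log2(1-Pe) = -0.124*log2(0.124) - 0.876*log2(0.876) = 0.373437 + 0.167314 = 0.5408. Pe*log2(M-1) = 0.124*log2(37) = 0.645972. Bound = H(Pe) + Pe*log2(M-1) = 0.373437 + 0.167314 + 0.645972 = 1.1867

1.1867 bits


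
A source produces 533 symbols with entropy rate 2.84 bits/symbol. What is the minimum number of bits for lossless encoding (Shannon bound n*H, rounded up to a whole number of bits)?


Minimum bits >= n * H = 533 * 2.84 = 1513.72, rounded up to a whole number of bits = 1514

1514 bits


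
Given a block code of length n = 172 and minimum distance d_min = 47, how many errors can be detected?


Detection capability = d_min - 1 = 47 - 1 = 46

46 errors


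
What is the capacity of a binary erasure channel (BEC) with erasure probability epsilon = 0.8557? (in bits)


C = 1 - epsilon = 1 - 0.8557 = 0.1443

0.1443 bits


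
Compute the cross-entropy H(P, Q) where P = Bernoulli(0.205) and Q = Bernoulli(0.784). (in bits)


H(P,Q) = -p*log2(q) - (1-p)*log2(1-q). -0.205*log2(0.784) = 0.071970; -0.795*log2(0.216) = 1.757663. H(P,Q) = 0.071970 + 1.757663 = 1.8296

1.8296 bits


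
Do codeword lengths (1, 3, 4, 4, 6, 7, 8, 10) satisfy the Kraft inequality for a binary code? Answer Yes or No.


Kraft sum = sum(2^(-l_i)) = 0.7783, need <= 1. Result: satisfied (a binary prefix-free code with these lengths exists)

Yes


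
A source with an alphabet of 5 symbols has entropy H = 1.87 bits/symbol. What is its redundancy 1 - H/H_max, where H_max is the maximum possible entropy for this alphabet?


H_max = log2(K) = log2(5) = 2.3219 bits/symbol. Redundancy = 1 - H/H_max = 1 - 1.87/2.3219 = 1 - 0.8054 = 0.1946

0.1946


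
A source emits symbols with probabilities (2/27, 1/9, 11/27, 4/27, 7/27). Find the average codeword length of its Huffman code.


Huffman construction (repeatedly merge the two least-probable nodes; each merge adds 1 bit to every symbol beneath it): 2/27 + 1/9 = 5/27; 4/27 + 5/27 = 1/3; 7/27 + 1/3 = 16/27; 11/27 + 16/27 = 1. Resulting codeword lengths (in the order the probabilities were given): (4, 4, 1, 3, 2). L_avg = sum(p_i * l_i) = 2/27*4 + 1/9*4 + 11/27*1 + 4/27*3 + 7/27*2 = 19/9 = 2.1111

2.1111 bits


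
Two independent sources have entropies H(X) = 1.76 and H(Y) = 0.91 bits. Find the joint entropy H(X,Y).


For independent variables, H(X,Y) = H(X) + H(Y) = 1.76 + 0.91 = 2.67

2.67 bits


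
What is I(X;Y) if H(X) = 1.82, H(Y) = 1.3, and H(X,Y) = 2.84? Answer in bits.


I(X;Y) = H(X) + H(Y) - H(X,Y) = 1.82 + 1.3 - 2.84 = 0.28

0.28 bits


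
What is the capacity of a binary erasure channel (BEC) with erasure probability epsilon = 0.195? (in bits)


C = 1 - epsilon = 1 - 0.195 = 0.805

0.805 bits


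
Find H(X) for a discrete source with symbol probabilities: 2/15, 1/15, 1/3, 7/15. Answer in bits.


H = -sum(p_i * log2(p_i)). Terms: -(2/15)*log2(2/15) = 0.387585; -(1/15)*log2(1/15) = 0.260459; -(1/3)*log2(1/3) = 0.528321; -(7/15)*log2(7/15) = 0.513117. H = 0.387585 + 0.260459 + 0.528321 + 0.513117 = 1.6895

1.6895 bits


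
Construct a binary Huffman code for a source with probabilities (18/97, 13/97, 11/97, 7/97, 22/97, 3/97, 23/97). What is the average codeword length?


Huffman construction (repeatedly merge the two least-probable nodes; each merge adds 1 bit to every symbol beneath it): 3/97 + 7/97 = 10/97; 10/97 + 11/97 = 21/97; 13/97 + 18/97 = 31/97; 21/97 + 22/97 = 43/97; 23/97 + 31/97 = 54/97; 43/97 + 54/97 = 1. Resulting codeword lengths (in the order the probabilities were given): (3, 3, 3, 4, 2, 4, 2). L_avg = sum(p_i * l_i) = 18/97*3 + 13/97*3 + 11/97*3 + 7/97*4 + 22/97*2 + 3/97*4 + 23/97*2 = 256/97 = 2.6392

2.6392 bits


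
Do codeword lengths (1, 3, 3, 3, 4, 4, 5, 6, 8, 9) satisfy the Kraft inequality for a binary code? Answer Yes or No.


Kraft sum = sum(2^(-l_i)) = 1.0527, need <= 1. Result: violated (a binary prefix-free code with these lengths cannot exist)

No


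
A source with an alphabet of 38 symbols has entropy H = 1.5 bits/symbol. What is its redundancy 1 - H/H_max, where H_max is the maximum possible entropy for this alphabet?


H_max = log2(K) = log2(38) = 5.2479 bits/symbol. Redundancy = 1 - H/H_max = 1 - 1.5/5.2479 = 1 - 0.2858 = 0.7142

0.7142


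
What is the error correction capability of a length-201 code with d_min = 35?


Correction capability = floor((d-1)/2) = floor((35-1)/2) = 17

17 errors


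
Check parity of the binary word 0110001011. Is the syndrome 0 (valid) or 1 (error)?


Syndrome = XOR of all bits = 0 XOR 1 XOR 1 XOR 0 XOR 0 XOR 0 XOR 1 XOR 0 XOR 1 XOR 1 = 1

1


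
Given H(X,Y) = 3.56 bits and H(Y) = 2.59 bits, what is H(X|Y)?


H(X|Y) = H(X,Y) - H(Y) = 3.56 - 2.59 = 0.97

0.97 bits


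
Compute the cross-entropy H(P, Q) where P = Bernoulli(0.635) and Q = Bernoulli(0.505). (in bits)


H(P,Q) = -p*log2(q) - (1-p)*log2(1-q). -0.635*log2(0.505) = 0.625884; -0.365*log2(0.495) = 0.370292. H(P,Q) = 0.625884 + 0.370292 = 0.9962

0.9962 bits


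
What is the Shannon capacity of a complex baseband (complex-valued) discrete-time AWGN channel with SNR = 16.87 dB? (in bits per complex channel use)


SNR_linear = 10^(16.87/10) = 48.6407; C = log2(1 + SNR_linear) = log2(1 + 48.6407) = 5.6335

5.6335 bits/channel use


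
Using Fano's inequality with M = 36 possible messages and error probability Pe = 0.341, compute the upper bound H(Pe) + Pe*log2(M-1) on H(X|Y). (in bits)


H(Pe) = -Pe*log2(Pe) - (1-Pe)*log2(1-Pe) = -0.341*log2(0.341) - 0.659*log2(0.659) = 0.529285 + 0.396487 = 0.9258. Pe*log2(M-1) = 0.341*log2(35) = 1.749086. Bound = H(Pe) + Pe*log2(M-1) = 0.529285 + 0.396487 + 1.749086 = 2.6749

2.6749 bits


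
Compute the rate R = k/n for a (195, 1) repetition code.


Rate = k/n = 1/195

1/195


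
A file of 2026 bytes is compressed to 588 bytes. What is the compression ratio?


Ratio = original / compressed = 2026 / 588 = 3.4456

3.4456


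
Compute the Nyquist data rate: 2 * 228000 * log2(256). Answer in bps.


Rate = 2 * B * log2(M) = 2 * 228000 * 8.0 = 3648000.0

3648000.0 bps


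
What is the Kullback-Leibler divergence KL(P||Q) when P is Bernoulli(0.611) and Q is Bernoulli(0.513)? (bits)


KL = p*log2(p/q) + (1-p)*log2((1-p)/(1-q)) = 0.611*log2(0.611/0.513) + 0.389*log2(0.389/0.487) = 0.028

0.028 bits


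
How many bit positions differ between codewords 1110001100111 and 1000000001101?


Count differing positions: . ^ ^ . . . ^ ^ . ^ . ^ . = 6 differences

6


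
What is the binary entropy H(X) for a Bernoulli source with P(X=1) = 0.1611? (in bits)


H = -p*log2(p) - (1-p)*log2(1-p). -0.1611*log2(0.1611) = 0.424333; -0.8389*log2(0.8389) = 0.212602. H = 0.424333 + 0.212602 = 0.6369

0.6369 bits


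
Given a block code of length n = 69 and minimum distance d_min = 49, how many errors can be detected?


Detection capability = d_min - 1 = 49 - 1 = 48

48 errors


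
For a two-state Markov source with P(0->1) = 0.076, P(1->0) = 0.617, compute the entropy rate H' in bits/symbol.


Stationary distribution: pi_0 = p10/(p01+p10) = 0.8903, pi_1 = 0.1097. Entropy rate H' = pi_0*H(p01) + pi_1*H(p10) = 0.8903*0.3879 + 0.1097*0.9601 = 0.4507

0.4507 bits/symbol


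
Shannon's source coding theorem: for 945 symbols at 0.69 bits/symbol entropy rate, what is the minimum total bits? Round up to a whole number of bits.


Minimum bits >= n * H = 945 * 0.69 = 652.05, rounded up to a whole number of bits = 653

653 bits


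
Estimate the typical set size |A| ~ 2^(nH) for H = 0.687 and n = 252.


log2|A_typical| = nH = 252 * 0.687 = 173.124, so |A_typical| ~ 2^173.124 = 1.305e+52

1.305e+52


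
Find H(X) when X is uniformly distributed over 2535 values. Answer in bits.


H = log2(n) = log2(2535) = 11.3078

11.3078 bits


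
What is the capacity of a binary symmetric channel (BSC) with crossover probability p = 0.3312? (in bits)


H(p) = -p*log2(p) - (1-p)*log2(1-p) = -0.3312*log2(0.3312) - 0.6688*log2(0.6688) = 0.528007 + 0.388140 = 0.9161. C = 1 - H(p) = 1 - 0.9161 = 0.0839

0.0839 bits


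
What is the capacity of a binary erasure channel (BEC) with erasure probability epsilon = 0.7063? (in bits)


C = 1 - epsilon = 1 - 0.7063 = 0.2937

0.2937 bits


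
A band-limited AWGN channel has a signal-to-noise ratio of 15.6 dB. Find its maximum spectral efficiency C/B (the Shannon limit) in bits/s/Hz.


SNR_linear = 10^(15.6/10) = 36.3078; C/B = log2(1 + SNR_linear) = log2(1 + 36.3078) = 5.2214

5.2214 bits/s/Hz


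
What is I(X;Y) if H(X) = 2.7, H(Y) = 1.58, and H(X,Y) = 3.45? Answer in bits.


I(X;Y) = H(X) + H(Y) - H(X,Y) = 2.7 + 1.58 - 3.45 = 0.83

0.83 bits


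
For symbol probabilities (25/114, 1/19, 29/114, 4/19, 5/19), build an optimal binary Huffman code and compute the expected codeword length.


Huffman construction (repeatedly merge the two least-probable nodes; each merge adds 1 bit to every symbol beneath it): 1/19 + 4/19 = 5/19; 25/114 + 29/114 = 9/19; 5/19 + 5/19 = 10/19; 9/19 + 10/19 = 1. Resulting codeword lengths (in the order the probabilities were given): (2, 3, 2, 3, 2). L_avg = sum(p_i * l_i) = 25/114*2 + 1/19*3 + 29/114*2 + 4/19*3 + 5/19*2 = 43/19 = 2.2632

2.2632 bits


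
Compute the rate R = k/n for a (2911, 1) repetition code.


Rate = k/n = 1/2911

1/2911


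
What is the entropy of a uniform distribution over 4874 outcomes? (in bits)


H = log2(n) = log2(4874) = 12.2509

12.2509 bits


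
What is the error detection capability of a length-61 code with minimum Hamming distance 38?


Detection capability = d_min - 1 = 38 - 1 = 37

37 errors


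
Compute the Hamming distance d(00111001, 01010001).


Count differing positions: . ^ ^ . ^ . . . = 3 differences

3


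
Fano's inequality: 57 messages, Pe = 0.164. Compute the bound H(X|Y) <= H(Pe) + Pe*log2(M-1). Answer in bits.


H(Pe) = -Pe*log2(Pe) - (1-Pe)*log2(1-Pe) = -0.164*log2(0.164) - 0.836*log2(0.836) = 0.427750 + 0.216043 = 0.6438. Pe*log2(M-1) = 0.164*log2(56) = 0.952406. Bound = H(Pe) + Pe*log2(M-1) = 0.427750 + 0.216043 + 0.952406 = 1.5962

1.5962 bits


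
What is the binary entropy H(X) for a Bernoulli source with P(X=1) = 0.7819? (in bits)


H = -p*log2(p) - (1-p)*log2(1-p). -0.7819*log2(0.7819) = 0.277531; -0.2181*log2(0.2181) = 0.479152. H = 0.277531 + 0.479152 = 0.7567

0.7567 bits


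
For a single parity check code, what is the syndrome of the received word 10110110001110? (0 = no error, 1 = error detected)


Syndrome = XOR of all bits = 1 XOR 0 XOR 1 XOR 1 XOR 0 XOR 1 XOR 1 XOR 0 XOR 0 XOR 0 XOR 1 XOR 1 XOR 1 XOR 0 = 0

0


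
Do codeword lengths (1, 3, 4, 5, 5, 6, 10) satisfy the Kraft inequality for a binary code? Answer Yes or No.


Kraft sum = sum(2^(-l_i)) = 0.7666, need <= 1. Result: satisfied (a binary prefix-free code with these lengths exists)

Yes


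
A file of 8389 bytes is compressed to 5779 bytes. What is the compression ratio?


Ratio = original / compressed = 8389 / 5779 = 1.4516

1.4516


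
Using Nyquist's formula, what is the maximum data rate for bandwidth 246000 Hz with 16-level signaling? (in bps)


Rate = 2 * B * log2(M) = 2 * 246000 * 4.0 = 1968000.0

1968000.0 bps


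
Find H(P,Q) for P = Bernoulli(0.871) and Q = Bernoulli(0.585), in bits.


H(P,Q) = -p*log2(q) - (1-p)*log2(1-q). -0.871*log2(0.585) = 0.673711; -0.129*log2(0.415) = 0.163677. H(P,Q) = 0.673711 + 0.163677 = 0.8374

0.8374 bits


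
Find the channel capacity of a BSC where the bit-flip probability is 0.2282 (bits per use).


H(p) = -p*log2(p) - (1-p)*log2(1-p) = -0.2282*log2(0.2282) - 0.7718*log2(0.7718) = 0.486438 + 0.288422 = 0.7749. C = 1 - H(p) = 1 - 0.7749 = 0.2251

0.2251 bits


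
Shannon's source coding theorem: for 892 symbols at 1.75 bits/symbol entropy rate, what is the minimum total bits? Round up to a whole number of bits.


Minimum bits >= n * H = 892 * 1.75 = 1561.0, rounded up to a whole number of bits = 1561

1561 bits


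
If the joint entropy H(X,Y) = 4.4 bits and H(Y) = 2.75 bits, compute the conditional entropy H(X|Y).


H(X|Y) = H(X,Y) - H(Y) = 4.4 - 2.75 = 1.65

1.65 bits


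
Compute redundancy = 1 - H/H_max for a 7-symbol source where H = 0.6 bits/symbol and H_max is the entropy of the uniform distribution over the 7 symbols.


H_max = log2(K) = log2(7) = 2.8074 bits/symbol. Redundancy = 1 - H/H_max = 1 - 0.6/2.8074 = 1 - 0.2137 = 0.7863

0.7863


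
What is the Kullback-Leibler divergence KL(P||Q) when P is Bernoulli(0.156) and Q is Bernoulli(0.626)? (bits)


KL = p*log2(p/q) + (1-p)*log2((1-p)/(1-q)) = 0.156*log2(0.156/0.626) + 0.844*log2(0.844/0.374) = 0.6783

0.6783 bits


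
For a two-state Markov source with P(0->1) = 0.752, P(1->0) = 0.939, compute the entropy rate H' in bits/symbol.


Stationary distribution: pi_0 = p10/(p01+p10) = 0.5553, pi_1 = 0.4447. Entropy rate H' = pi_0*H(p01) + pi_1*H(p10) = 0.5553*0.8081 + 0.4447*0.3314 = 0.5961

0.5961 bits/symbol


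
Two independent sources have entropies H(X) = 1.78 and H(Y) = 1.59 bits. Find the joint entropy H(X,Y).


For independent variables, H(X,Y) = H(X) + H(Y) = 1.78 + 1.59 = 3.37

3.37 bits


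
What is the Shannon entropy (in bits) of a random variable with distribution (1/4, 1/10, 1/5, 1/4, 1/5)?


H = -sum(p_i * log2(p_i)). Terms: -(1/4)*log2(1/4) = 0.500000; -(1/10)*log2(1/10) = 0.332193; -(1/5)*log2(1/5) = 0.464386; -(1/4)*log2(1/4) = 0.500000; -(1/5)*log2(1/5) = 0.464386. H = 0.500000 + 0.332193 + 0.464386 + 0.500000 + 0.464386 = 2.261

2.261 bits


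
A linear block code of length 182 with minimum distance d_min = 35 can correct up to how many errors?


Correction capability = floor((d-1)/2) = floor((35-1)/2) = 17

17 errors


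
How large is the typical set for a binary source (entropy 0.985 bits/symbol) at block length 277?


log2|A_typical| = nH = 277 * 0.985 = 272.845, so |A_typical| ~ 2^272.845 = 1.363e+82

1.363e+82


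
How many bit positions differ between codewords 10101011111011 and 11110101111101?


Count differing positions: . ^ . ^ ^ ^ ^ . . . . ^ ^ . = 7 differences

7


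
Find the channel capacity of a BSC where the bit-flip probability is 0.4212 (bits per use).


H(p) = -p*log2(p) - (1-p)*log2(1-p) = -0.4212*log2(0.4212) - 0.5788*log2(0.5788) = 0.525414 + 0.456594 = 0.982. C = 1 - H(p) = 1 - 0.982 = 0.018

0.018 bits


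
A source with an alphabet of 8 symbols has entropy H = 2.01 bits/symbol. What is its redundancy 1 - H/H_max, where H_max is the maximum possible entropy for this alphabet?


H_max = log2(K) = log2(8) = 3.0 bits/symbol. Redundancy = 1 - H/H_max = 1 - 2.01/3.0 = 1 - 0.67 = 0.33

0.33


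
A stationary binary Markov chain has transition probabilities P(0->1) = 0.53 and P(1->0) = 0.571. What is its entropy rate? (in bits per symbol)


Stationary distribution: pi_0 = p10/(p01+p10) = 0.5186, pi_1 = 0.4814. Entropy rate H' = pi_0*H(p01) + pi_1*H(p10) = 0.5186*0.9974 + 0.4814*0.9854 = 0.9916

0.9916 bits/symbol


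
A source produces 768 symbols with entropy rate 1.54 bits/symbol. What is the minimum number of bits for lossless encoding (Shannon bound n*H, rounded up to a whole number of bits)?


Minimum bits >= n * H = 768 * 1.54 = 1182.72, rounded up to a whole number of bits = 1183

1183 bits


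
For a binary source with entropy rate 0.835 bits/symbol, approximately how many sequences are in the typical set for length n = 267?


log2|A_typical| = nH = 267 * 0.835 = 222.945, so |A_typical| ~ 2^222.945 = 1.298e+67

1.298e+67
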